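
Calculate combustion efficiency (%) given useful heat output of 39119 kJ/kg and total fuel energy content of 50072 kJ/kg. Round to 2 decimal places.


Efficiency = (Q_useful / Q_fuel) * 100
Efficiency = (39119 / 50072) * 100
Efficiency = 0.7813 * 100 = 78.13%


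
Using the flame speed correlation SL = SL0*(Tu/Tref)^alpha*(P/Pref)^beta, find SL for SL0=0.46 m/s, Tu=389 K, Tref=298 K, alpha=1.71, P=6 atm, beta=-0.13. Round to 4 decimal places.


SL = SL0 * (Tu/Tref)^alpha * (P/Pref)^beta
T ratio = 389/298 = 1.30536913
(T ratio)^alpha = 1.30536913^1.71 = 1.577263
(P/Pref)^beta = 6^(-0.13) = 0.792210
SL = 0.46 * 1.577263 * 0.792210 = 0.5748 m/s


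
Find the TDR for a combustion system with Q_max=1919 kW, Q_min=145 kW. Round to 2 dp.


TDR = Q_max / Q_min
TDR = 1919 / 145 = 13.23


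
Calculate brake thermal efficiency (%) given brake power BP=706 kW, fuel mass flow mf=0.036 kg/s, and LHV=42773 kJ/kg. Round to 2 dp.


eta_BTE = (BP / (mf * LHV)) * 100
Denominator = 0.036 * 42773 = 1539.8280 kW
eta_BTE = (706 / 1539.8280) * 100 = 45.85%


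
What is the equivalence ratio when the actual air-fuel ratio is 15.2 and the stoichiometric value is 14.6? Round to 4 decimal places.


phi = AFR_stoich / AFR_actual
phi = 14.6 / 15.2 = 0.9605


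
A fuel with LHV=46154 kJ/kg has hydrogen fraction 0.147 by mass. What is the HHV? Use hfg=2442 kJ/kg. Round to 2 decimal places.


HHV = LHV + hfg * 9 * H
Water addition = 2442 * 9 * 0.147 = 3230.766 kJ/kg
HHV = 46154 + 3230.766 = 49384.77 kJ/kg


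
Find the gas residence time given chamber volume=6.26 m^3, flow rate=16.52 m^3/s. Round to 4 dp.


tau = V / Q_flow
tau = 6.26 / 16.52 = 0.3789 s


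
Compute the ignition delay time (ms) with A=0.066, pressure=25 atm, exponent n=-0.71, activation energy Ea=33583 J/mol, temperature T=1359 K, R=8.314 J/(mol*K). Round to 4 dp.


tau = A * P^n * exp(Ea/(R*T))
P^n = 25^(-0.71) = 0.10173317
Ea/(R*T) = 33583/(8.314*1359) = 2.972282
exp(Ea/(R*T)) = 19.536451
tau = 0.066 * 0.10173317 * 19.536451 = 0.1312 ms


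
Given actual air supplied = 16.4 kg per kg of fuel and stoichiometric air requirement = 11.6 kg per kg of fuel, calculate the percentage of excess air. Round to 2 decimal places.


Excess air = actual - stoichiometric = 16.4 - 11.6 = 4.80 kg/kg fuel
Excess air % = (excess / stoich) * 100 = (4.80 / 11.6) * 100 = 41.38%


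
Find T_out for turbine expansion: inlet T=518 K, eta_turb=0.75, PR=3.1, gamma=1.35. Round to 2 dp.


T_out = T_in * (1 - eta * (1 - PR^(-(gamma-1)/gamma)))
Exponent = -(1.35-1)/1.35 = -0.25925926
PR^exp = 3.1^(-0.25925926) = 0.74577862
Factor = 1 - 0.75*(1 - 0.74577862) = 0.80933397
T_out = 518 * 0.80933397 = 419.23 K


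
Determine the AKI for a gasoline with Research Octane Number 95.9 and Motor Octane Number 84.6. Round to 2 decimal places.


AKI = (RON + MON) / 2
AKI = (95.9 + 84.6) / 2
AKI = 180.5 / 2 = 90.25


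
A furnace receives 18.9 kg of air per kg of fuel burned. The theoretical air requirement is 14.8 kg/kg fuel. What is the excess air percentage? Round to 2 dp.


Excess air = actual - stoichiometric = 18.9 - 14.8 = 4.10 kg/kg fuel
Excess air % = (excess / stoich) * 100 = (4.10 / 14.8) * 100 = 27.70%


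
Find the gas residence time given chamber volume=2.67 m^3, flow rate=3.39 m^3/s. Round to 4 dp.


tau = V / Q_flow
tau = 2.67 / 3.39 = 0.7876 s


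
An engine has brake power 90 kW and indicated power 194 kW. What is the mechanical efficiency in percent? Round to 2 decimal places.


eta_mech = (BP / IP) * 100
Ratio = 90 / 194 = 0.4639
eta_mech = 0.4639 * 100 = 46.39%


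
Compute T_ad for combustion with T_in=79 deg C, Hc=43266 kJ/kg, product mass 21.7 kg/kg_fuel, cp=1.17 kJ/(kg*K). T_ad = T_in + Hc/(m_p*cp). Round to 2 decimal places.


T_ad = T_in + Hc / (m_p * cp)
Denominator = 21.7 * 1.17 = 25.3890
Temperature rise = 43266 / 25.3890 = 1704.12 K
T_ad = 79 + 1704.12 = 1783.12 deg C


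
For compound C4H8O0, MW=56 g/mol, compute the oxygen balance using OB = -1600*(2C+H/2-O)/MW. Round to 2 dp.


OB = -1600 * (2C + H/2 - O) / MW
Inner = 2*4 + 8/2 - 0 = 12.00
OB = -1600 * 12.00 / 56 = -342.86%


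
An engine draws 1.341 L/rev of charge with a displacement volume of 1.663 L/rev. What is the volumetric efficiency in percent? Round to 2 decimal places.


eta_v = (V_actual / V_disp) * 100
Ratio = 1.341 / 1.663 = 0.8064
eta_v = 0.8064 * 100 = 80.64%


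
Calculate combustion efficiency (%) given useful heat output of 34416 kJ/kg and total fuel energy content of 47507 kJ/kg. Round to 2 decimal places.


Efficiency = (Q_useful / Q_fuel) * 100
Efficiency = (34416 / 47507) * 100
Efficiency = 0.7244 * 100 = 72.44%


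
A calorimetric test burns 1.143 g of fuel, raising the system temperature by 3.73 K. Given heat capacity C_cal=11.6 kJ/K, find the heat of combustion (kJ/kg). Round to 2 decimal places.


Hc = C_cal * delta_T / m_fuel
Q_released = 11.6 * 3.73 = 43.2680 kJ
m_fuel = 1.143 g = 1.143/1000 kg = 0.001143 kg
Hc = 43.2680 / 0.001143 = 37854.77 kJ/kg


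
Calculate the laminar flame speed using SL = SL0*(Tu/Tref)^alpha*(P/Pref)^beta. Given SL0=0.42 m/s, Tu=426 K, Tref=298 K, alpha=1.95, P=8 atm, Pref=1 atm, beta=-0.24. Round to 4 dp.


SL = SL0 * (Tu/Tref)^alpha * (P/Pref)^beta
T ratio = 426/298 = 1.42953020
(T ratio)^alpha = 1.42953020^1.95 = 2.007368
(P/Pref)^beta = 8^(-0.24) = 0.607097
SL = 0.42 * 2.007368 * 0.607097 = 0.5118 m/s


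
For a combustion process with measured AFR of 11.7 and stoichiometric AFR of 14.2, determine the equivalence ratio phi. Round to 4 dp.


phi = AFR_stoich / AFR_actual
phi = 14.2 / 11.7 = 1.2137


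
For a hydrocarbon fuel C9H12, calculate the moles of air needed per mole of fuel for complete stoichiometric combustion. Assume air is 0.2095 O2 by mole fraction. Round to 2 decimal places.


Balanced combustion: C9H12 + 12 O2 -> 9 CO2 + 6 H2O
O2 needed = C + H/4 = 9 + 12/4 = 12.00 moles
Air moles = O2 / 0.2095 = 12.00 / 0.2095 = 57.28 moles air


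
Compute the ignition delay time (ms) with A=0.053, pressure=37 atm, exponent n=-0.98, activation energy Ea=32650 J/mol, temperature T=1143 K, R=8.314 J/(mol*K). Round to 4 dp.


tau = A * P^n * exp(Ea/(R*T))
P^n = 37^(-0.98) = 0.02905108
Ea/(R*T) = 32650/(8.314*1143) = 3.435793
exp(Ea/(R*T)) = 31.056017
tau = 0.053 * 0.02905108 * 31.056017 = 0.0478 ms


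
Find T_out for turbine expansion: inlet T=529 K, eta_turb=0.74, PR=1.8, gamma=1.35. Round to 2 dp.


T_out = T_in * (1 - eta * (1 - PR^(-(gamma-1)/gamma)))
Exponent = -(1.35-1)/1.35 = -0.25925926
PR^exp = 1.8^(-0.25925926) = 0.85865408
Factor = 1 - 0.74*(1 - 0.85865408) = 0.89540402
T_out = 529 * 0.89540402 = 473.67 K


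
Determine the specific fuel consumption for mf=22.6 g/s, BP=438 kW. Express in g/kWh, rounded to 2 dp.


SFC = (mf / BP) * 3600
Rate = 22.6 / 438 = 0.051598 g/(s*kW)
SFC = 0.051598 * 3600 = 185.75 g/kWh


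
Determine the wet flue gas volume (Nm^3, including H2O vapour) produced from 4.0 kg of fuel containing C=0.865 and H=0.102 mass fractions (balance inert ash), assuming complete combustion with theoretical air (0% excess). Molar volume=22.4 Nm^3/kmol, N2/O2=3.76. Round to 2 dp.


Per kg fuel: CO2 = (C/12 kmol)*22.4 = (0.865/12)*22.4 = 1.61467 Nm^3
Per kg fuel: H2O = (H/2 kmol)*22.4 = (0.102/2)*22.4 = 1.14240 Nm^3
O2 needed per kg fuel = C/12 + H/4 = 0.865/12 + 0.102/4 = 0.09758333 kmol
Per kg fuel: N2 = O2*3.76*22.4 = 0.09758333*3.76*22.4 = 8.21886 Nm^3
Total per kg = 1.61467 + 1.14240 + 8.21886 = 10.97593 Nm^3
Total = 10.97593 * 4.0 = 43.90 Nm^3


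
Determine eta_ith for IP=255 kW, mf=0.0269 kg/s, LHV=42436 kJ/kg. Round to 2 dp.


eta_ith = (IP / (mf * LHV)) * 100
Denominator = 0.0269 * 42436 = 1141.5284 kW
eta_ith = (255 / 1141.5284) * 100 = 22.34%


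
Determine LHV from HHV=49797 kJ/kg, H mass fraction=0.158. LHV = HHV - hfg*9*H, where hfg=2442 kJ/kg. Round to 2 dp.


LHV = HHV - hfg * 9 * H
Water correction = 2442 * 9 * 0.158 = 3472.524 kJ/kg
LHV = 49797 - 3472.524 = 46324.48 kJ/kg


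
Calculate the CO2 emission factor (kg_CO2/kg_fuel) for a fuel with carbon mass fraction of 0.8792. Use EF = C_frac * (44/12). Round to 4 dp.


EF = C_frac * (M_CO2 / M_C)
EF = 0.8792 * (44/12)
EF = 0.8792 * 3.666667 = 3.2237 kg_CO2/kg_fuel


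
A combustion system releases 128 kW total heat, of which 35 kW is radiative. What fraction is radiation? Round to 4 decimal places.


f_rad = Q_rad / Q_total
f_rad = 35 / 128 = 0.2734


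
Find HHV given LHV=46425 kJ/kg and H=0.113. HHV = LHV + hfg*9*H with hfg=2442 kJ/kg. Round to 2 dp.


HHV = LHV + hfg * 9 * H
Water addition = 2442 * 9 * 0.113 = 2483.514 kJ/kg
HHV = 46425 + 2483.514 = 48908.51 kJ/kg


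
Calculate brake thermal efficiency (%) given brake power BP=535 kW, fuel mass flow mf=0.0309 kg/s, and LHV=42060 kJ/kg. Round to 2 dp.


eta_BTE = (BP / (mf * LHV)) * 100
Denominator = 0.0309 * 42060 = 1299.6540 kW
eta_BTE = (535 / 1299.6540) * 100 = 41.16%


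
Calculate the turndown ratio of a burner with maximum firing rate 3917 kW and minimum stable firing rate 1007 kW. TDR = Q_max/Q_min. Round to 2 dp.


TDR = Q_max / Q_min
TDR = 3917 / 1007 = 3.89


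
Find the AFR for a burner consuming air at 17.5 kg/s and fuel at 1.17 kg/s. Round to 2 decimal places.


AFR = m_air / m_fuel
AFR = 17.5 / 1.17 = 14.96


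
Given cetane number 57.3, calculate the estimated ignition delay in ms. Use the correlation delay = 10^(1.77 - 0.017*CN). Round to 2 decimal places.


delay = 10^(1.77 - 0.017*CN)
Exponent = 1.77 - 0.017*57.3 = 0.7959
delay = 10^0.7959 = 6.25 ms


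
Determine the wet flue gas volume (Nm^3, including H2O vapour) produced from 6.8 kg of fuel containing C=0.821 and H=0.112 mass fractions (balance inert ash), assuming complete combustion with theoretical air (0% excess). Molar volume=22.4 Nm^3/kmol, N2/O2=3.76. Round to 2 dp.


Per kg fuel: CO2 = (C/12 kmol)*22.4 = (0.821/12)*22.4 = 1.53253 Nm^3
Per kg fuel: H2O = (H/2 kmol)*22.4 = (0.112/2)*22.4 = 1.25440 Nm^3
O2 needed per kg fuel = C/12 + H/4 = 0.821/12 + 0.112/4 = 0.09641667 kmol
Per kg fuel: N2 = O2*3.76*22.4 = 0.09641667*3.76*22.4 = 8.12060 Nm^3
Total per kg = 1.53253 + 1.25440 + 8.12060 = 10.90753 Nm^3
Total = 10.90753 * 6.8 = 74.17 Nm^3


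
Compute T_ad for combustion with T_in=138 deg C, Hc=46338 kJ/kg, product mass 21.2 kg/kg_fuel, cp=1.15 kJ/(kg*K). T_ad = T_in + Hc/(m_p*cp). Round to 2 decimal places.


T_ad = T_in + Hc / (m_p * cp)
Denominator = 21.2 * 1.15 = 24.3800
Temperature rise = 46338 / 24.3800 = 1900.66 K
T_ad = 138 + 1900.66 = 2038.66 deg C


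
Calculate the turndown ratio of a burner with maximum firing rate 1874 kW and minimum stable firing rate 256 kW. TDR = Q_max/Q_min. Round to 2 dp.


TDR = Q_max / Q_min
TDR = 1874 / 256 = 7.32


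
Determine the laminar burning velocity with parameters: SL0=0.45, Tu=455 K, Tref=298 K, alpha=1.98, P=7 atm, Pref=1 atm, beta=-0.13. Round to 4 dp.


SL = SL0 * (Tu/Tref)^alpha * (P/Pref)^beta
T ratio = 455/298 = 1.52684564
(T ratio)^alpha = 1.52684564^1.98 = 2.311609
(P/Pref)^beta = 7^(-0.13) = 0.776492
SL = 0.45 * 2.311609 * 0.776492 = 0.8077 m/s


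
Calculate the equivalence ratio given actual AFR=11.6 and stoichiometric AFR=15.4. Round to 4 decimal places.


phi = AFR_stoich / AFR_actual
phi = 15.4 / 11.6 = 1.3276


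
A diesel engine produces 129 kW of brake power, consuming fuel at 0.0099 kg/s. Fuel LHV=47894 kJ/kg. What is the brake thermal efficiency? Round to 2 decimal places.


eta_BTE = (BP / (mf * LHV)) * 100
Denominator = 0.0099 * 47894 = 474.1506 kW
eta_BTE = (129 / 474.1506) * 100 = 27.21%


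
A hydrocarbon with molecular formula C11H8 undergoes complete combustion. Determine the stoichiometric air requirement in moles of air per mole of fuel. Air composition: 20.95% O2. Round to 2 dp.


Balanced combustion: C11H8 + 13 O2 -> 11 CO2 + 4 H2O
O2 needed = C + H/4 = 11 + 8/4 = 13.00 moles
Air moles = O2 / 0.2095 = 13.00 / 0.2095 = 62.05 moles air


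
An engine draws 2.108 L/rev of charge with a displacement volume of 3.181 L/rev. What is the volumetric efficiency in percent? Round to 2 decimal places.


eta_v = (V_actual / V_disp) * 100
Ratio = 2.108 / 3.181 = 0.6627
eta_v = 0.6627 * 100 = 66.27%


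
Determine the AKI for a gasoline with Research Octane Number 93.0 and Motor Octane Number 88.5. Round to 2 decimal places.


AKI = (RON + MON) / 2
AKI = (93.0 + 88.5) / 2
AKI = 181.5 / 2 = 90.75


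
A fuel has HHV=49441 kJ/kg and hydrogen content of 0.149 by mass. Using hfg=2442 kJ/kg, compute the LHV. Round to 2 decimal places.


LHV = HHV - hfg * 9 * H
Water correction = 2442 * 9 * 0.149 = 3274.722 kJ/kg
LHV = 49441 - 3274.722 = 46166.28 kJ/kg


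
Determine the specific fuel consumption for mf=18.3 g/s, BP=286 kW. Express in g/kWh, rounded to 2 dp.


SFC = (mf / BP) * 3600
Rate = 18.3 / 286 = 0.063986 g/(s*kW)
SFC = 0.063986 * 3600 = 230.35 g/kWh


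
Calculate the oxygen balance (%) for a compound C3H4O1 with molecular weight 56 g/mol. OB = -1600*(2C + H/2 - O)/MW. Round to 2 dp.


OB = -1600 * (2C + H/2 - O) / MW
Inner = 2*3 + 4/2 - 1 = 7.00
OB = -1600 * 7.00 / 56 = -200.00%


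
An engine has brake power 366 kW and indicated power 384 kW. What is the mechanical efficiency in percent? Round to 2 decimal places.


eta_mech = (BP / IP) * 100
Ratio = 366 / 384 = 0.9531
eta_mech = 0.9531 * 100 = 95.31%


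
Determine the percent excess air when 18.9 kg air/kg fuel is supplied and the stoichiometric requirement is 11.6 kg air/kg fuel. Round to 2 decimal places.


Excess air = actual - stoichiometric = 18.9 - 11.6 = 7.30 kg/kg fuel
Excess air % = (excess / stoich) * 100 = (7.30 / 11.6) * 100 = 62.93%


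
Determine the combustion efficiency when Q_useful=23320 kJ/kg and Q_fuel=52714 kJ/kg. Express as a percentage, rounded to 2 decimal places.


Efficiency = (Q_useful / Q_fuel) * 100
Efficiency = (23320 / 52714) * 100
Efficiency = 0.4424 * 100 = 44.24%


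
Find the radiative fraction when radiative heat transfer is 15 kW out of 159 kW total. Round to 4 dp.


f_rad = Q_rad / Q_total
f_rad = 15 / 159 = 0.0943


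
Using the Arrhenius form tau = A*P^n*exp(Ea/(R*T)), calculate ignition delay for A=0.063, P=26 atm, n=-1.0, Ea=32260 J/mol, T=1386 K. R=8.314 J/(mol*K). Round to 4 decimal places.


tau = A * P^n * exp(Ea/(R*T))
P^n = 26^(-1.0) = 0.03846154
Ea/(R*T) = 32260/(8.314*1386) = 2.799569
exp(Ea/(R*T)) = 16.437554
tau = 0.063 * 0.03846154 * 16.437554 = 0.0398 ms


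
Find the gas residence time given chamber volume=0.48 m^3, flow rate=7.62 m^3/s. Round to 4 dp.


tau = V / Q_flow
tau = 0.48 / 7.62 = 0.0630 s


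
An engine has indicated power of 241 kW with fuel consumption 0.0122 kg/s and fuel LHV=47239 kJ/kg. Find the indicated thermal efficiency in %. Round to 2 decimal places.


eta_ith = (IP / (mf * LHV)) * 100
Denominator = 0.0122 * 47239 = 576.3158 kW
eta_ith = (241 / 576.3158) * 100 = 41.82%


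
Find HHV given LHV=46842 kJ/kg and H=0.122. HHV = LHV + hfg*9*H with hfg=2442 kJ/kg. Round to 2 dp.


HHV = LHV + hfg * 9 * H
Water addition = 2442 * 9 * 0.122 = 2681.316 kJ/kg
HHV = 46842 + 2681.316 = 49523.32 kJ/kg


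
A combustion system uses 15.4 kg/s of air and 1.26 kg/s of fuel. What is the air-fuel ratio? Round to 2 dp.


AFR = m_air / m_fuel
AFR = 15.4 / 1.26 = 12.22


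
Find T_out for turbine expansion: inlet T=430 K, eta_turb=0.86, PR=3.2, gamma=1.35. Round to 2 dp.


T_out = T_in * (1 - eta * (1 - PR^(-(gamma-1)/gamma)))
Exponent = -(1.35-1)/1.35 = -0.25925926
PR^exp = 3.2^(-0.25925926) = 0.73966521
Factor = 1 - 0.86*(1 - 0.73966521) = 0.77611208
T_out = 430 * 0.77611208 = 333.73 K


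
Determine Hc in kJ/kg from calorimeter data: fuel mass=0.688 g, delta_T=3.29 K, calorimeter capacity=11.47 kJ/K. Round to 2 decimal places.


Hc = C_cal * delta_T / m_fuel
Q_released = 11.47 * 3.29 = 37.7363 kJ
m_fuel = 0.688 g = 0.688/1000 kg = 0.000688 kg
Hc = 37.7363 / 0.000688 = 54849.27 kJ/kg


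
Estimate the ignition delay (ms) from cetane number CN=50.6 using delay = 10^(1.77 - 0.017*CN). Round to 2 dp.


delay = 10^(1.77 - 0.017*CN)
Exponent = 1.77 - 0.017*50.6 = 0.9098
delay = 10^0.9098 = 8.12 ms


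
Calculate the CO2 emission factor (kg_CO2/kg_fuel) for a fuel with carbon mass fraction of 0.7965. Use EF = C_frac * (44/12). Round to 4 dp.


EF = C_frac * (M_CO2 / M_C)
EF = 0.7965 * (44/12)
EF = 0.7965 * 3.666667 = 2.9205 kg_CO2/kg_fuel


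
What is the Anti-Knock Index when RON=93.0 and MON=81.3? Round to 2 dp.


AKI = (RON + MON) / 2
AKI = (93.0 + 81.3) / 2
AKI = 174.3 / 2 = 87.15


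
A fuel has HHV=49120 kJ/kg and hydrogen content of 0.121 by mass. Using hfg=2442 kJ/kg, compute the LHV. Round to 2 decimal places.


LHV = HHV - hfg * 9 * H
Water correction = 2442 * 9 * 0.121 = 2659.338 kJ/kg
LHV = 49120 - 2659.338 = 46460.66 kJ/kg


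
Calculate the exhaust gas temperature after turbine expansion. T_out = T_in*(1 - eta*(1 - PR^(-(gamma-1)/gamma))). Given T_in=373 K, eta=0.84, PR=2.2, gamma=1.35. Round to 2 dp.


T_out = T_in * (1 - eta * (1 - PR^(-(gamma-1)/gamma)))
Exponent = -(1.35-1)/1.35 = -0.25925926
PR^exp = 2.2^(-0.25925926) = 0.81512413
Factor = 1 - 0.84*(1 - 0.81512413) = 0.84470427
T_out = 373 * 0.84470427 = 315.07 K


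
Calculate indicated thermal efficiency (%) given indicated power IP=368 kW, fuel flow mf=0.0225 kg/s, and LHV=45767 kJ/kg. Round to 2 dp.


eta_ith = (IP / (mf * LHV)) * 100
Denominator = 0.0225 * 45767 = 1029.7575 kW
eta_ith = (368 / 1029.7575) * 100 = 35.74%


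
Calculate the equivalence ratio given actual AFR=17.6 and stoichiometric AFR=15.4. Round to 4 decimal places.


phi = AFR_stoich / AFR_actual
phi = 15.4 / 17.6 = 0.8750


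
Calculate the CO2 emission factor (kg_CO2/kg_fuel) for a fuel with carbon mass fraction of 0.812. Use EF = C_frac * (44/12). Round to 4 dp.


EF = C_frac * (M_CO2 / M_C)
EF = 0.812 * (44/12)
EF = 0.812 * 3.666667 = 2.9773 kg_CO2/kg_fuel


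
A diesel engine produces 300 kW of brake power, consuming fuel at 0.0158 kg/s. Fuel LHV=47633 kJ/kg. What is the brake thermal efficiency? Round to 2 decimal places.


eta_BTE = (BP / (mf * LHV)) * 100
Denominator = 0.0158 * 47633 = 752.6014 kW
eta_BTE = (300 / 752.6014) * 100 = 39.86%


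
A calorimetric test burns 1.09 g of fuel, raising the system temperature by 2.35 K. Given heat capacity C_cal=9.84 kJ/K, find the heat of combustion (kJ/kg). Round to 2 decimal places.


Hc = C_cal * delta_T / m_fuel
Q_released = 9.84 * 2.35 = 23.1240 kJ
m_fuel = 1.09 g = 1.09/1000 kg = 0.001090 kg
Hc = 23.1240 / 0.001090 = 21214.68 kJ/kg


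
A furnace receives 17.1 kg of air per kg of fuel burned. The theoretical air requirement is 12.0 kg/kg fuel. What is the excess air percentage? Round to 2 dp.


Excess air = actual - stoichiometric = 17.1 - 12.0 = 5.10 kg/kg fuel
Excess air % = (excess / stoich) * 100 = (5.10 / 12.0) * 100 = 42.50%


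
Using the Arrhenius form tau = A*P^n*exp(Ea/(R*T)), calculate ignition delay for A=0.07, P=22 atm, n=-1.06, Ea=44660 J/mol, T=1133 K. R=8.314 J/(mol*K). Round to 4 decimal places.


tau = A * P^n * exp(Ea/(R*T))
P^n = 22^(-1.06) = 0.03776000
Ea/(R*T) = 44660/(8.314*1133) = 4.741096
exp(Ea/(R*T)) = 114.559740
tau = 0.07 * 0.03776000 * 114.559740 = 0.3028 ms


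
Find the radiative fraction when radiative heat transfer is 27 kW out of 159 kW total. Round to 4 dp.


f_rad = Q_rad / Q_total
f_rad = 27 / 159 = 0.1698


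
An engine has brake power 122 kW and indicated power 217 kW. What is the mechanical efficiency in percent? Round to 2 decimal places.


eta_mech = (BP / IP) * 100
Ratio = 122 / 217 = 0.5622
eta_mech = 0.5622 * 100 = 56.22%


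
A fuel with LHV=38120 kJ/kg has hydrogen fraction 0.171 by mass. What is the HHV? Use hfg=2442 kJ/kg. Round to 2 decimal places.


HHV = LHV + hfg * 9 * H
Water addition = 2442 * 9 * 0.171 = 3758.238 kJ/kg
HHV = 38120 + 3758.238 = 41878.24 kJ/kg


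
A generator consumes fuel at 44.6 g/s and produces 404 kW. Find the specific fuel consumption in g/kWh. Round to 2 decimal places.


SFC = (mf / BP) * 3600
Rate = 44.6 / 404 = 0.110396 g/(s*kW)
SFC = 0.110396 * 3600 = 397.43 g/kWh


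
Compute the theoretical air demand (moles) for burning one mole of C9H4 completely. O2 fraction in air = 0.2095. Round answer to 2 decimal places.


Balanced combustion: C9H4 + 10 O2 -> 9 CO2 + 2 H2O
O2 needed = C + H/4 = 9 + 4/4 = 10.00 moles
Air moles = O2 / 0.2095 = 10.00 / 0.2095 = 47.73 moles air


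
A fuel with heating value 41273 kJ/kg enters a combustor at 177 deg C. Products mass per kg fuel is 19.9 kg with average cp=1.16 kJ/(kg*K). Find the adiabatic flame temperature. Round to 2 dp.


T_ad = T_in + Hc / (m_p * cp)
Denominator = 19.9 * 1.16 = 23.0840
Temperature rise = 41273 / 23.0840 = 1787.95 K
T_ad = 177 + 1787.95 = 1964.95 deg C


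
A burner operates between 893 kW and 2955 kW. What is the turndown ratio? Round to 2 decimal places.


TDR = Q_max / Q_min
TDR = 2955 / 893 = 3.31


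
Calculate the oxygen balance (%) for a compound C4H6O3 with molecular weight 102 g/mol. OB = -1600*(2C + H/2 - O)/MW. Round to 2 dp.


OB = -1600 * (2C + H/2 - O) / MW
Inner = 2*4 + 6/2 - 3 = 8.00
OB = -1600 * 8.00 / 102 = -125.49%


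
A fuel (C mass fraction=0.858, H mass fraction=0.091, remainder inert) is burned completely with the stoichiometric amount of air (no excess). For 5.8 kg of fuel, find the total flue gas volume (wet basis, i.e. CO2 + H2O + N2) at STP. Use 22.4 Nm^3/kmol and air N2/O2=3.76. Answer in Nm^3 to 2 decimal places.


Per kg fuel: CO2 = (C/12 kmol)*22.4 = (0.858/12)*22.4 = 1.60160 Nm^3
Per kg fuel: H2O = (H/2 kmol)*22.4 = (0.091/2)*22.4 = 1.01920 Nm^3
O2 needed per kg fuel = C/12 + H/4 = 0.858/12 + 0.091/4 = 0.09425000 kmol
Per kg fuel: N2 = O2*3.76*22.4 = 0.09425000*3.76*22.4 = 7.93811 Nm^3
Total per kg = 1.60160 + 1.01920 + 7.93811 = 10.55891 Nm^3
Total = 10.55891 * 5.8 = 61.24 Nm^3


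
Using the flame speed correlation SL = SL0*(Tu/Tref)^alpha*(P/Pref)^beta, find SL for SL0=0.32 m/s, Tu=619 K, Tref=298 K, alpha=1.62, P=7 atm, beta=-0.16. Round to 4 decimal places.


SL = SL0 * (Tu/Tref)^alpha * (P/Pref)^beta
T ratio = 619/298 = 2.07718121
(T ratio)^alpha = 2.07718121^1.62 = 3.268199
(P/Pref)^beta = 7^(-0.16) = 0.732461
SL = 0.32 * 3.268199 * 0.732461 = 0.7660 m/s


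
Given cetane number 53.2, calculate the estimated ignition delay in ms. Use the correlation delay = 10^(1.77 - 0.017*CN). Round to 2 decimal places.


delay = 10^(1.77 - 0.017*CN)
Exponent = 1.77 - 0.017*53.2 = 0.8656
delay = 10^0.8656 = 7.34 ms


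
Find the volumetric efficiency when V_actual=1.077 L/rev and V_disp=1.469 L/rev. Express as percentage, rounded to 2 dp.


eta_v = (V_actual / V_disp) * 100
Ratio = 1.077 / 1.469 = 0.7332
eta_v = 0.7332 * 100 = 73.32%


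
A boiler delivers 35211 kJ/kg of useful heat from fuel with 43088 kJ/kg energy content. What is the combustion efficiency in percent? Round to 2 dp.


Efficiency = (Q_useful / Q_fuel) * 100
Efficiency = (35211 / 43088) * 100
Efficiency = 0.8172 * 100 = 81.72%


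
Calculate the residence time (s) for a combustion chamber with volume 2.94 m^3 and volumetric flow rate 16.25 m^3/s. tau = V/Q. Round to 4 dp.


tau = V / Q_flow
tau = 2.94 / 16.25 = 0.1809 s


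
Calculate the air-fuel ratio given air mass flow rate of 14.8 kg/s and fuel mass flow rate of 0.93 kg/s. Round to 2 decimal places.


AFR = m_air / m_fuel
AFR = 14.8 / 0.93 = 15.91


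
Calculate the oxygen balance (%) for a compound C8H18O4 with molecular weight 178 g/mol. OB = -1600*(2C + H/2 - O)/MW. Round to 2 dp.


OB = -1600 * (2C + H/2 - O) / MW
Inner = 2*8 + 18/2 - 4 = 21.00
OB = -1600 * 21.00 / 178 = -188.76%


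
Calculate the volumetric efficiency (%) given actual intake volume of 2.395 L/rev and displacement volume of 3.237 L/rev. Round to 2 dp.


eta_v = (V_actual / V_disp) * 100
Ratio = 2.395 / 3.237 = 0.7399
eta_v = 0.7399 * 100 = 73.99%


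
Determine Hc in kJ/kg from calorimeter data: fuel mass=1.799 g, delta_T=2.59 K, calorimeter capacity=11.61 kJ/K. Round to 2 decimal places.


Hc = C_cal * delta_T / m_fuel
Q_released = 11.61 * 2.59 = 30.0699 kJ
m_fuel = 1.799 g = 1.799/1000 kg = 0.001799 kg
Hc = 30.0699 / 0.001799 = 16714.79 kJ/kg


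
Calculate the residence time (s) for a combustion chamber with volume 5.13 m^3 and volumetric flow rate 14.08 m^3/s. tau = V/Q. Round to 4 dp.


tau = V / Q_flow
tau = 5.13 / 14.08 = 0.3643 s


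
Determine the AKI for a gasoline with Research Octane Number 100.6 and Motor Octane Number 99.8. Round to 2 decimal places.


AKI = (RON + MON) / 2
AKI = (100.6 + 99.8) / 2
AKI = 200.4 / 2 = 100.20


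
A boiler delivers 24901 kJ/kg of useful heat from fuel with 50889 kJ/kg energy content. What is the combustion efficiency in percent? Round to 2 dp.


Efficiency = (Q_useful / Q_fuel) * 100
Efficiency = (24901 / 50889) * 100
Efficiency = 0.4893 * 100 = 48.93%


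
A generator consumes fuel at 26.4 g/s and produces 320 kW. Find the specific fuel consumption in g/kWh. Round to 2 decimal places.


SFC = (mf / BP) * 3600
Rate = 26.4 / 320 = 0.082500 g/(s*kW)
SFC = 0.082500 * 3600 = 297.00 g/kWh


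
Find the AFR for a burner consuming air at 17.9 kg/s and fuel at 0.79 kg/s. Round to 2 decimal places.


AFR = m_air / m_fuel
AFR = 17.9 / 0.79 = 22.66


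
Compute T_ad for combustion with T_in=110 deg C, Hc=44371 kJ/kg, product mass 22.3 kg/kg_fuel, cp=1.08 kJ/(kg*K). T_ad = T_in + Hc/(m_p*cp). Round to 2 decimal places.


T_ad = T_in + Hc / (m_p * cp)
Denominator = 22.3 * 1.08 = 24.0840
Temperature rise = 44371 / 24.0840 = 1842.34 K
T_ad = 110 + 1842.34 = 1952.34 deg C


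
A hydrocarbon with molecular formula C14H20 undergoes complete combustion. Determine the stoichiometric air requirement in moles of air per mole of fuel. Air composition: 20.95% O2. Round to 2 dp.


Balanced combustion: C14H20 + 19 O2 -> 14 CO2 + 10 H2O
O2 needed = C + H/4 = 14 + 20/4 = 19.00 moles
Air moles = O2 / 0.2095 = 19.00 / 0.2095 = 90.69 moles air


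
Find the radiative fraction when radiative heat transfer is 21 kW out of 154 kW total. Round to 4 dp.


f_rad = Q_rad / Q_total
f_rad = 21 / 154 = 0.1364


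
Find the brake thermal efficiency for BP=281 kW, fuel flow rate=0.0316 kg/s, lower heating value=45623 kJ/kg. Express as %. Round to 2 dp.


eta_BTE = (BP / (mf * LHV)) * 100
Denominator = 0.0316 * 45623 = 1441.6868 kW
eta_BTE = (281 / 1441.6868) * 100 = 19.49%


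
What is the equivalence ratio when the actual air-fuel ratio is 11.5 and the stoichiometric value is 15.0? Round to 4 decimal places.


phi = AFR_stoich / AFR_actual
phi = 15.0 / 11.5 = 1.3043


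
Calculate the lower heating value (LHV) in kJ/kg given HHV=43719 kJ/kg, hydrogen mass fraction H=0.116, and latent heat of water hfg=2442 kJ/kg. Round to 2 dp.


LHV = HHV - hfg * 9 * H
Water correction = 2442 * 9 * 0.116 = 2549.448 kJ/kg
LHV = 43719 - 2549.448 = 41169.55 kJ/kg


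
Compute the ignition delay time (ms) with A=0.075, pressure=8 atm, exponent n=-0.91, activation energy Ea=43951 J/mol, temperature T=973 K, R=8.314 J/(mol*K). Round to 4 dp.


tau = A * P^n * exp(Ea/(R*T))
P^n = 8^(-0.91) = 0.15072598
Ea/(R*T) = 43951/(8.314*973) = 5.433078
exp(Ea/(R*T)) = 228.852457
tau = 0.075 * 0.15072598 * 228.852457 = 2.5871 ms


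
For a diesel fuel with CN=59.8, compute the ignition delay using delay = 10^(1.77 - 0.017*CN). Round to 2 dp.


delay = 10^(1.77 - 0.017*CN)
Exponent = 1.77 - 0.017*59.8 = 0.7534
delay = 10^0.7534 = 5.67 ms


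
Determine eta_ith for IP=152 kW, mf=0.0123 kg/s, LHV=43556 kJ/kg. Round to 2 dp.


eta_ith = (IP / (mf * LHV)) * 100
Denominator = 0.0123 * 43556 = 535.7388 kW
eta_ith = (152 / 535.7388) * 100 = 28.37%


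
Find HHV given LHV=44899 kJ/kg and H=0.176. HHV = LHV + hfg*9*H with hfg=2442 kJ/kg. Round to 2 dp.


HHV = LHV + hfg * 9 * H
Water addition = 2442 * 9 * 0.176 = 3868.128 kJ/kg
HHV = 44899 + 3868.128 = 48767.13 kJ/kg


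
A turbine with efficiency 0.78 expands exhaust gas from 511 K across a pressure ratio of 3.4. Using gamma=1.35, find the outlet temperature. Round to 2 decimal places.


T_out = T_in * (1 - eta * (1 - PR^(-(gamma-1)/gamma)))
Exponent = -(1.35-1)/1.35 = -0.25925926
PR^exp = 3.4^(-0.25925926) = 0.72813041
Factor = 1 - 0.78*(1 - 0.72813041) = 0.78794172
T_out = 511 * 0.78794172 = 402.64 K


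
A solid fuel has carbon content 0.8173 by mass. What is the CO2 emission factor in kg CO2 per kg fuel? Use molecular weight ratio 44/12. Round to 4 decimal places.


EF = C_frac * (M_CO2 / M_C)
EF = 0.8173 * (44/12)
EF = 0.8173 * 3.666667 = 2.9968 kg_CO2/kg_fuel


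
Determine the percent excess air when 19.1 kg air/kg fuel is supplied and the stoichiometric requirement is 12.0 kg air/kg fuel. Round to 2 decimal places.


Excess air = actual - stoichiometric = 19.1 - 12.0 = 7.10 kg/kg fuel
Excess air % = (excess / stoich) * 100 = (7.10 / 12.0) * 100 = 59.17%


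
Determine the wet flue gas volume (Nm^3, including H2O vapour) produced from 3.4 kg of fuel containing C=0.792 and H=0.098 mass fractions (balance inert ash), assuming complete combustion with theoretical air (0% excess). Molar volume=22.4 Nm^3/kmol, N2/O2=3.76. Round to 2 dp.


Per kg fuel: CO2 = (C/12 kmol)*22.4 = (0.792/12)*22.4 = 1.47840 Nm^3
Per kg fuel: H2O = (H/2 kmol)*22.4 = (0.098/2)*22.4 = 1.09760 Nm^3
O2 needed per kg fuel = C/12 + H/4 = 0.792/12 + 0.098/4 = 0.09050000 kmol
Per kg fuel: N2 = O2*3.76*22.4 = 0.09050000*3.76*22.4 = 7.62227 Nm^3
Total per kg = 1.47840 + 1.09760 + 7.62227 = 10.19827 Nm^3
Total = 10.19827 * 3.4 = 34.67 Nm^3


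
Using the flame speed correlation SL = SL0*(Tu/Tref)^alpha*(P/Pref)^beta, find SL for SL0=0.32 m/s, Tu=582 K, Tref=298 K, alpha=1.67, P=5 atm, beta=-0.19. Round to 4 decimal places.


SL = SL0 * (Tu/Tref)^alpha * (P/Pref)^beta
T ratio = 582/298 = 1.95302013
(T ratio)^alpha = 1.95302013^1.67 = 3.058301
(P/Pref)^beta = 5^(-0.19) = 0.736539
SL = 0.32 * 3.058301 * 0.736539 = 0.7208 m/s


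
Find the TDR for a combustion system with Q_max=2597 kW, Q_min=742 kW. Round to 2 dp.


TDR = Q_max / Q_min
TDR = 2597 / 742 = 3.50


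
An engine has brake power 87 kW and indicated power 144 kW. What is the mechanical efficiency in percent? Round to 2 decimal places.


eta_mech = (BP / IP) * 100
Ratio = 87 / 144 = 0.6042
eta_mech = 0.6042 * 100 = 60.42%


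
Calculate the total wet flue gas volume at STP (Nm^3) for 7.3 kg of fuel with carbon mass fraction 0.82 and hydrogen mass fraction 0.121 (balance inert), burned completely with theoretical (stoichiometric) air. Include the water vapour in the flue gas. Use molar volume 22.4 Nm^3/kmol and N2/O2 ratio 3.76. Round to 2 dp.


Per kg fuel: CO2 = (C/12 kmol)*22.4 = (0.82/12)*22.4 = 1.53067 Nm^3
Per kg fuel: H2O = (H/2 kmol)*22.4 = (0.121/2)*22.4 = 1.35520 Nm^3
O2 needed per kg fuel = C/12 + H/4 = 0.82/12 + 0.121/4 = 0.09858333 kmol
Per kg fuel: N2 = O2*3.76*22.4 = 0.09858333*3.76*22.4 = 8.30308 Nm^3
Total per kg = 1.53067 + 1.35520 + 8.30308 = 11.18895 Nm^3
Total = 11.18895 * 7.3 = 81.68 Nm^3


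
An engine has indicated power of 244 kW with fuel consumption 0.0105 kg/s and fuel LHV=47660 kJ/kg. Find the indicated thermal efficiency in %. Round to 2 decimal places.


eta_ith = (IP / (mf * LHV)) * 100
Denominator = 0.0105 * 47660 = 500.4300 kW
eta_ith = (244 / 500.4300) * 100 = 48.76%


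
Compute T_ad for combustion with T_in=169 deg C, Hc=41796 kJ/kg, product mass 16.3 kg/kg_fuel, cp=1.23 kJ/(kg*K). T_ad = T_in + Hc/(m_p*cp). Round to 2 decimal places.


T_ad = T_in + Hc / (m_p * cp)
Denominator = 16.3 * 1.23 = 20.0490
Temperature rise = 41796 / 20.0490 = 2084.69 K
T_ad = 169 + 2084.69 = 2253.69 deg C


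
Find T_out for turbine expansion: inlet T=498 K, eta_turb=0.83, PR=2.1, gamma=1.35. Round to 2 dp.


T_out = T_in * (1 - eta * (1 - PR^(-(gamma-1)/gamma)))
Exponent = -(1.35-1)/1.35 = -0.25925926
PR^exp = 2.1^(-0.25925926) = 0.82501466
Factor = 1 - 0.83*(1 - 0.82501466) = 0.85476217
T_out = 498 * 0.85476217 = 425.67 K


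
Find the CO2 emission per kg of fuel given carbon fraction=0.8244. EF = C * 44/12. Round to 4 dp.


EF = C_frac * (M_CO2 / M_C)
EF = 0.8244 * (44/12)
EF = 0.8244 * 3.666667 = 3.0228 kg_CO2/kg_fuel


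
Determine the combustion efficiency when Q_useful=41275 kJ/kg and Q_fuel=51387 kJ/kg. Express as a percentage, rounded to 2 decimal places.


Efficiency = (Q_useful / Q_fuel) * 100
Efficiency = (41275 / 51387) * 100
Efficiency = 0.8032 * 100 = 80.32%


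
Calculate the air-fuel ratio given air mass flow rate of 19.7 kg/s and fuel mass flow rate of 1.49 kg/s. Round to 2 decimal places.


AFR = m_air / m_fuel
AFR = 19.7 / 1.49 = 13.22


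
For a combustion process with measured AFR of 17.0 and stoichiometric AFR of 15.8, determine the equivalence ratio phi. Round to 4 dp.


phi = AFR_stoich / AFR_actual
phi = 15.8 / 17.0 = 0.9294


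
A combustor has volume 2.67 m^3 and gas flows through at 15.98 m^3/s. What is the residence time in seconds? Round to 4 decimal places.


tau = V / Q_flow
tau = 2.67 / 15.98 = 0.1671 s


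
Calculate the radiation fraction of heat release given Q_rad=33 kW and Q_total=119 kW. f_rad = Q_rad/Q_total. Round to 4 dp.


f_rad = Q_rad / Q_total
f_rad = 33 / 119 = 0.2773


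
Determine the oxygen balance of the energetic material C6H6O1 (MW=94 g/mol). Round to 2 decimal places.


OB = -1600 * (2C + H/2 - O) / MW
Inner = 2*6 + 6/2 - 1 = 14.00
OB = -1600 * 14.00 / 94 = -238.30%


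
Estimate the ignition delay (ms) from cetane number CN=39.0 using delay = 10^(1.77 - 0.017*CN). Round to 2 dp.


delay = 10^(1.77 - 0.017*CN)
Exponent = 1.77 - 0.017*39.0 = 1.1070
delay = 10^1.1070 = 12.79 ms


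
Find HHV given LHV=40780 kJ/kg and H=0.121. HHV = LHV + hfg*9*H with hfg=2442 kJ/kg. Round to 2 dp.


HHV = LHV + hfg * 9 * H
Water addition = 2442 * 9 * 0.121 = 2659.338 kJ/kg
HHV = 40780 + 2659.338 = 43439.34 kJ/kg


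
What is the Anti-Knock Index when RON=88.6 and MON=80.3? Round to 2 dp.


AKI = (RON + MON) / 2
AKI = (88.6 + 80.3) / 2
AKI = 168.9 / 2 = 84.45


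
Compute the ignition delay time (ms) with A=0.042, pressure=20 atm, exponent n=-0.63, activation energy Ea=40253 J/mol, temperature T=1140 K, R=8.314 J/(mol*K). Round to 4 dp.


tau = A * P^n * exp(Ea/(R*T))
P^n = 20^(-0.63) = 0.15147854
Ea/(R*T) = 40253/(8.314*1140) = 4.247011
exp(Ea/(R*T)) = 69.896177
tau = 0.042 * 0.15147854 * 69.896177 = 0.4447 ms


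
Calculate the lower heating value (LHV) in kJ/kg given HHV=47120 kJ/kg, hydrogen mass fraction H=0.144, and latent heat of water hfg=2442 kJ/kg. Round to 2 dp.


LHV = HHV - hfg * 9 * H
Water correction = 2442 * 9 * 0.144 = 3164.832 kJ/kg
LHV = 47120 - 3164.832 = 43955.17 kJ/kg


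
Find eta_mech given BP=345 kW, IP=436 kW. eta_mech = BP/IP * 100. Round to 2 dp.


eta_mech = (BP / IP) * 100
Ratio = 345 / 436 = 0.7913
eta_mech = 0.7913 * 100 = 79.13%


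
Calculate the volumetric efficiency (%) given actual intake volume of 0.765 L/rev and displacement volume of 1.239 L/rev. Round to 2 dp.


eta_v = (V_actual / V_disp) * 100
Ratio = 0.765 / 1.239 = 0.6174
eta_v = 0.6174 * 100 = 61.74%


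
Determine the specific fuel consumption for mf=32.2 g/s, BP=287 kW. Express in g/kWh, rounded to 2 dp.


SFC = (mf / BP) * 3600
Rate = 32.2 / 287 = 0.112195 g/(s*kW)
SFC = 0.112195 * 3600 = 403.90 g/kWh


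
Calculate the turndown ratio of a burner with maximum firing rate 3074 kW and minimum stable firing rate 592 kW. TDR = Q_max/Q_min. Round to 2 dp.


TDR = Q_max / Q_min
TDR = 3074 / 592 = 5.19


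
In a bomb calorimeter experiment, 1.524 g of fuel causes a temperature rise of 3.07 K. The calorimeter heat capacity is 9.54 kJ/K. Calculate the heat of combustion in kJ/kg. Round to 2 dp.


Hc = C_cal * delta_T / m_fuel
Q_released = 9.54 * 3.07 = 29.2878 kJ
m_fuel = 1.524 g = 1.524/1000 kg = 0.001524 kg
Hc = 29.2878 / 0.001524 = 19217.72 kJ/kg


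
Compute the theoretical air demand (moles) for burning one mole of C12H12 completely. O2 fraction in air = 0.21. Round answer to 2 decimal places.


Balanced combustion: C12H12 + 15 O2 -> 12 CO2 + 6 H2O
O2 needed = C + H/4 = 12 + 12/4 = 15.00 moles
Air moles = O2 / 0.21 = 15.00 / 0.21 = 71.43 moles air


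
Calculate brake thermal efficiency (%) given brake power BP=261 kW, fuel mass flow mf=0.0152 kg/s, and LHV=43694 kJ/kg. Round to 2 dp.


eta_BTE = (BP / (mf * LHV)) * 100
Denominator = 0.0152 * 43694 = 664.1488 kW
eta_BTE = (261 / 664.1488) * 100 = 39.30%


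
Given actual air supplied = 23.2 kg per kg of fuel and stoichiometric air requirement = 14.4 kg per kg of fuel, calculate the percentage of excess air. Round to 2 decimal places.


Excess air = actual - stoichiometric = 23.2 - 14.4 = 8.80 kg/kg fuel
Excess air % = (excess / stoich) * 100 = (8.80 / 14.4) * 100 = 61.11%


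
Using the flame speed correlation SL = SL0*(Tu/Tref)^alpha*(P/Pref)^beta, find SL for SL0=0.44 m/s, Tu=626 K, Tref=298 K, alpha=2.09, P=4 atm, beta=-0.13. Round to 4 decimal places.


SL = SL0 * (Tu/Tref)^alpha * (P/Pref)^beta
T ratio = 626/298 = 2.10067114
(T ratio)^alpha = 2.10067114^2.09 = 4.717679
(P/Pref)^beta = 4^(-0.13) = 0.835088
SL = 0.44 * 4.717679 * 0.835088 = 1.7335 m/s


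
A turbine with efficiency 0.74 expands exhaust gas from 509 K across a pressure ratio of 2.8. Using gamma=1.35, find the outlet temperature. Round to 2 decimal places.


T_out = T_in * (1 - eta * (1 - PR^(-(gamma-1)/gamma)))
Exponent = -(1.35-1)/1.35 = -0.25925926
PR^exp = 2.8^(-0.25925926) = 0.76572026
Factor = 1 - 0.74*(1 - 0.76572026) = 0.82663299
T_out = 509 * 0.82663299 = 420.76 K


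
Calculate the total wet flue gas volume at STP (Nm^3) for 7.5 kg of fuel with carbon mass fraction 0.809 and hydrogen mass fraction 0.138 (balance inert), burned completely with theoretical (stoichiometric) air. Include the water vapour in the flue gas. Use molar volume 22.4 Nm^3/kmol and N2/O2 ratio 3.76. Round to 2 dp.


Per kg fuel: CO2 = (C/12 kmol)*22.4 = (0.809/12)*22.4 = 1.51013 Nm^3
Per kg fuel: H2O = (H/2 kmol)*22.4 = (0.138/2)*22.4 = 1.54560 Nm^3
O2 needed per kg fuel = C/12 + H/4 = 0.809/12 + 0.138/4 = 0.10191667 kmol
Per kg fuel: N2 = O2*3.76*22.4 = 0.10191667*3.76*22.4 = 8.58383 Nm^3
Total per kg = 1.51013 + 1.54560 + 8.58383 = 11.63956 Nm^3
Total = 11.63956 * 7.5 = 87.30 Nm^3


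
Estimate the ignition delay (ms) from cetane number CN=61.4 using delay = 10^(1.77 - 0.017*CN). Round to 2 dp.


delay = 10^(1.77 - 0.017*CN)
Exponent = 1.77 - 0.017*61.4 = 0.7262
delay = 10^0.7262 = 5.32 ms


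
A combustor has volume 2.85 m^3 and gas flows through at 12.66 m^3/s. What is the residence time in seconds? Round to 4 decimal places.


tau = V / Q_flow
tau = 2.85 / 12.66 = 0.2251 s


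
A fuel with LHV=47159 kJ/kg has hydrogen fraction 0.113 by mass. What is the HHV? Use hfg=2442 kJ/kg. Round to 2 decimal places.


HHV = LHV + hfg * 9 * H
Water addition = 2442 * 9 * 0.113 = 2483.514 kJ/kg
HHV = 47159 + 2483.514 = 49642.51 kJ/kg


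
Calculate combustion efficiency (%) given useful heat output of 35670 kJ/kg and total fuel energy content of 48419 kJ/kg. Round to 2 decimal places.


Efficiency = (Q_useful / Q_fuel) * 100
Efficiency = (35670 / 48419) * 100
Efficiency = 0.7367 * 100 = 73.67%


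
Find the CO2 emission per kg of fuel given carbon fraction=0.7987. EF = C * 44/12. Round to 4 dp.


EF = C_frac * (M_CO2 / M_C)
EF = 0.7987 * (44/12)
EF = 0.7987 * 3.666667 = 2.9286 kg_CO2/kg_fuel


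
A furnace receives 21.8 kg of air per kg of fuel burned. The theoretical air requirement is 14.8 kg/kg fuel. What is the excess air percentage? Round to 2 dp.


Excess air = actual - stoichiometric = 21.8 - 14.8 = 7.00 kg/kg fuel
Excess air % = (excess / stoich) * 100 = (7.00 / 14.8) * 100 = 47.30%
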